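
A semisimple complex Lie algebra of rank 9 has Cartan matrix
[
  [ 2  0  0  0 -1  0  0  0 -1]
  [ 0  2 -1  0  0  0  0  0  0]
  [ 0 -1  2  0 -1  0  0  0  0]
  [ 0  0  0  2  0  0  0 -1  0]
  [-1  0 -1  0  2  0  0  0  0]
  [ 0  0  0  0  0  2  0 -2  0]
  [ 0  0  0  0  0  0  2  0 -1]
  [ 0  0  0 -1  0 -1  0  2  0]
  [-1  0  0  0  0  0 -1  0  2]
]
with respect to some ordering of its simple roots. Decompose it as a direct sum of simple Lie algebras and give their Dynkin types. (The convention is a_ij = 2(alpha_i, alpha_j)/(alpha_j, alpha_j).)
A_6 ⊕ C_3

The diagram associated to this matrix has two connected components: the simple roots {alpha_1, alpha_2, alpha_3, alpha_5, alpha_7, alpha_9} form a chain of 6 nodes with single edges (A_6), and {alpha_4, alpha_6, alpha_8} form a chain of 3 nodes with a double edge at one end; the terminal node there is the unique long simple root (C_3). A semisimple Lie algebra decomposes uniquely as the direct sum of simple ideals, one per connected component of its Dynkin diagram, so g ≅ A_6 ⊕ C_3 (dimension 48 + 21 = 69).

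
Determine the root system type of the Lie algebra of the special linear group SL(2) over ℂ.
type A_1

This is sl(2), which has dimension 2^2 - 1 = 3 and rank 2 - 1 = 1 (a Cartan subalgebra is the diagonal traceless matrices). In the classification of classical Lie algebras, the special linear algebra sl(n+1) has type A_n; here n = 1, so the Dynkin diagram is a chain of 1 nodes with single edges (A_1). Hence the type is A_1.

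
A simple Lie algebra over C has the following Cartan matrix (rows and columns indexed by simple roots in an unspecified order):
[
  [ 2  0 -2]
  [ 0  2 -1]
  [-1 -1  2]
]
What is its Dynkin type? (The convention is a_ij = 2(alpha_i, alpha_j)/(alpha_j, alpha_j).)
C_3 (sp(6))

The matrix has rank 3 with 2's on the diagonal. Reading the off-diagonal entries as Dynkin edges (a single edge where a_ij = a_ji = -1; a double or triple edge where a_ij * a_ji = 2 or 3), the diagram is a chain of 3 nodes with a double edge at one end; the terminal node there is the unique long simple root (C_3). One simple-root ordering that puts it in standard form is (alpha_2, alpha_3, alpha_1). So the algebra is type C_3, i.e. sp(6).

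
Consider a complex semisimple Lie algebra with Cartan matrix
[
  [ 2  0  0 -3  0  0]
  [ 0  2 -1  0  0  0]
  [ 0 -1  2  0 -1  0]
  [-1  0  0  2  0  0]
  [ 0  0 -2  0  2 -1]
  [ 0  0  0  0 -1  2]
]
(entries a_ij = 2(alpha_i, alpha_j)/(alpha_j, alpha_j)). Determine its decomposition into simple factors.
The diagram associated to this matrix has two connected components: the simple roots {alpha_2, alpha_3, alpha_5, alpha_6} form a chain of 4 nodes with a double edge between the middle two (F_4), and {alpha_1, alpha_4} form two nodes joined by a triple edge (G_2). A semisimple Lie algebra decomposes uniquely as the direct sum of simple ideals, one per connected component of its Dynkin diagram, so g ≅ F_4 ⊕ G_2 (dimension 52 + 14 = 66).

F_4 + G_2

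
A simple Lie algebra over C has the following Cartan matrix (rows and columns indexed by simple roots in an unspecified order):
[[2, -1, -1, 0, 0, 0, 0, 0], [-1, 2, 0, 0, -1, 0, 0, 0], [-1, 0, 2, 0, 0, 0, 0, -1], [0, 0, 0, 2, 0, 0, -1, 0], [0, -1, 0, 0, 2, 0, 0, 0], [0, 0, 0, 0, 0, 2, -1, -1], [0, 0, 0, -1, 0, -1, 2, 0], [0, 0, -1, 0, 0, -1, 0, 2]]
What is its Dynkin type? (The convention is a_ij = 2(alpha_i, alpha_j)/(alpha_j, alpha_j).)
The matrix has rank 8 with 2's on the diagonal. Reading the off-diagonal entries as Dynkin edges (a single edge where a_ij = a_ji = -1; a double or triple edge where a_ij * a_ji = 2 or 3), the diagram is a chain of 8 nodes with single edges (A_8). One simple-root ordering that puts it in standard form is (alpha_4, alpha_7, alpha_6, alpha_8, alpha_3, alpha_1, alpha_2, alpha_5). So the algebra is type A_8, i.e. sl(9).

type A_8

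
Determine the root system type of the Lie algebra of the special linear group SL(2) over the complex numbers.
A1

This is sl(2), which has dimension 2^2 - 1 = 3 and rank 2 - 1 = 1 (a Cartan subalgebra is the diagonal traceless matrices). In the classification of classical Lie algebras, the special linear algebra sl(n+1) has type A_n; here n = 1, so the Dynkin diagram is a chain of 1 nodes with single edges (A_1). Hence the type is A_1.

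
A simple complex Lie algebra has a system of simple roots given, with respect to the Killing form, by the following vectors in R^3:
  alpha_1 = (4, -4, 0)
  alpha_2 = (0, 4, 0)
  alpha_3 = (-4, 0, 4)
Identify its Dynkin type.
B3

Compute the Cartan integers a_ij = 2(alpha_i, alpha_j)/(alpha_j, alpha_j); the resulting 3x3 Cartan matrix is
[[2, -2, -1], [-1, 2, 0], [-1, 0, 2]].
The roots have two lengths (squared-length ratio 2:1); the short ones are alpha_{2}. The associated Dynkin diagram is a chain of 3 nodes with a double edge at one end; the terminal node there is the unique short simple root (B_3), so the type is B_3 (the algebra so(7)).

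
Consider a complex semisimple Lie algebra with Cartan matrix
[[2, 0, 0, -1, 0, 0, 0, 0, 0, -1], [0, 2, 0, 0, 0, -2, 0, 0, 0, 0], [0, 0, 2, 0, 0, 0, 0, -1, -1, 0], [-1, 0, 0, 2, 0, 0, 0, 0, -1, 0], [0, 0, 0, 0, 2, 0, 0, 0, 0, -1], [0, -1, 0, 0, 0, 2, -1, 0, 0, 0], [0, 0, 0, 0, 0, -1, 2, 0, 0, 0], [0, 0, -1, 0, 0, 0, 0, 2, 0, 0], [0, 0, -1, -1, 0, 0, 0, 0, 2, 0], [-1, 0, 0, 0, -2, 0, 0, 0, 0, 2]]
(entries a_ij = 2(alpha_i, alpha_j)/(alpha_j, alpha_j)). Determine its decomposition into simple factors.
The diagram associated to this matrix has two connected components: the simple roots {alpha_1, alpha_3, alpha_4, alpha_5, alpha_8, alpha_9, alpha_10} form a chain of 7 nodes with a double edge at one end; the terminal node there is the unique short simple root (B_7), and {alpha_2, alpha_6, alpha_7} form a chain of 3 nodes with a double edge at one end; the terminal node there is the unique long simple root (C_3). A semisimple Lie algebra decomposes uniquely as the direct sum of simple ideals, one per connected component of its Dynkin diagram, so g ≅ B_7 ⊕ C_3 (dimension 105 + 21 = 126).

B_7 + C_3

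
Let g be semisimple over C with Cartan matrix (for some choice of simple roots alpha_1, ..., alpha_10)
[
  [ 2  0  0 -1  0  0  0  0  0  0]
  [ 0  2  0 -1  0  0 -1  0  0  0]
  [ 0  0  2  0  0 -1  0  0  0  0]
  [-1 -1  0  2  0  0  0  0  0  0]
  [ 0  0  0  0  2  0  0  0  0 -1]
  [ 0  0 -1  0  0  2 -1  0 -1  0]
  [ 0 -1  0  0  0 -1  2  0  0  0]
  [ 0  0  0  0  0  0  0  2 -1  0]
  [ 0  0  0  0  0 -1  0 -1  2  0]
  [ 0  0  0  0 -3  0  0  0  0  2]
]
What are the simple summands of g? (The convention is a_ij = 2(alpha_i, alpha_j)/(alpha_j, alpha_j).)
E8 ⊕ G2

The diagram associated to this matrix has two connected components: the simple roots {alpha_1, alpha_2, alpha_3, alpha_4, alpha_6, alpha_7, alpha_8, alpha_9} form a chain of 7 nodes with one extra node attached to the third node from one end (E_8), and {alpha_5, alpha_10} form two nodes joined by a triple edge (G_2). A semisimple Lie algebra decomposes uniquely as the direct sum of simple ideals, one per connected component of its Dynkin diagram, so g ≅ E_8 ⊕ G_2 (dimension 248 + 14 = 262).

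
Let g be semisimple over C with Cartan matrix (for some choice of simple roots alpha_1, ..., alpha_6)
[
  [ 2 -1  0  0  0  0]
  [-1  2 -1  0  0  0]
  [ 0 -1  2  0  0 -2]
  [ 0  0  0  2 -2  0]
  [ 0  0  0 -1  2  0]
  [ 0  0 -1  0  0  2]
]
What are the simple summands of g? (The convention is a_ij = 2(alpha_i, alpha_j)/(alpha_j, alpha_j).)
B_2 + B_4

The diagram associated to this matrix has two connected components: the simple roots {alpha_4, alpha_5} form a chain of 2 nodes with a double edge at one end; the terminal node there is the unique short simple root (B_2), and {alpha_1, alpha_2, alpha_3, alpha_6} form a chain of 4 nodes with a double edge at one end; the terminal node there is the unique short simple root (B_4). A semisimple Lie algebra decomposes uniquely as the direct sum of simple ideals, one per connected component of its Dynkin diagram, so g ≅ B_2 ⊕ B_4 (dimension 10 + 36 = 46).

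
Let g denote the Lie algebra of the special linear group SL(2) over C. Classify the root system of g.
A_1

This is sl(2), which has dimension 2^2 - 1 = 3 and rank 2 - 1 = 1 (a Cartan subalgebra is the diagonal traceless matrices). In the classification of classical Lie algebras, the special linear algebra sl(n+1) has type A_n; here n = 1, so the Dynkin diagram is a chain of 1 nodes with single edges (A_1). Hence the type is A_1.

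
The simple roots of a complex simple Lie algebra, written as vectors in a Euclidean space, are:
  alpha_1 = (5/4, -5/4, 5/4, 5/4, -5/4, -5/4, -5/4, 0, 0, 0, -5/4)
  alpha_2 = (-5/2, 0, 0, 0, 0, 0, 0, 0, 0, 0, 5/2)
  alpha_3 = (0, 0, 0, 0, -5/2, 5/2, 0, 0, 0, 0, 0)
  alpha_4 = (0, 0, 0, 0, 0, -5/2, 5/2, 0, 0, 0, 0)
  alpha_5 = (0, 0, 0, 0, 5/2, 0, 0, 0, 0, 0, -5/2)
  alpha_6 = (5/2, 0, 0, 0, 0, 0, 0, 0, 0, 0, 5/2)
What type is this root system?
Compute the Cartan integers a_ij = 2(alpha_i, alpha_j)/(alpha_j, alpha_j); the resulting 6x6 Cartan matrix is
[[2, -1, 0, 0, 0, 0], [-1, 2, 0, 0, -1, 0], [0, 0, 2, -1, -1, 0], [0, 0, -1, 2, 0, 0], [0, -1, -1, 0, 2, -1], [0, 0, 0, 0, -1, 2]].
All simple roots have the same length, so the diagram is simply laced. The associated Dynkin diagram is a chain of 5 nodes with one extra node attached to the third node from one end (E_6), so the type is E_6.

E_6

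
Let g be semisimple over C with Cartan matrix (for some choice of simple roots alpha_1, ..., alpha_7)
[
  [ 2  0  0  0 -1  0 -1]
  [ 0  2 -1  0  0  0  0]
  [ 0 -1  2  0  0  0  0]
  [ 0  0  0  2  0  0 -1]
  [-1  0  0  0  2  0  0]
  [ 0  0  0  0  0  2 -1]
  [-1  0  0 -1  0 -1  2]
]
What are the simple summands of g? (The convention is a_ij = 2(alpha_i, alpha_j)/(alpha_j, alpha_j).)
The diagram associated to this matrix has two connected components: the simple roots {alpha_2, alpha_3} form a chain of 2 nodes with single edges (A_2), and {alpha_1, alpha_4, alpha_5, alpha_6, alpha_7} form a chain of 3 nodes with a fork of two nodes at one end (D_5). A semisimple Lie algebra decomposes uniquely as the direct sum of simple ideals, one per connected component of its Dynkin diagram, so g ≅ A_2 ⊕ D_5 (dimension 8 + 45 = 53).

A2 ⊕ D5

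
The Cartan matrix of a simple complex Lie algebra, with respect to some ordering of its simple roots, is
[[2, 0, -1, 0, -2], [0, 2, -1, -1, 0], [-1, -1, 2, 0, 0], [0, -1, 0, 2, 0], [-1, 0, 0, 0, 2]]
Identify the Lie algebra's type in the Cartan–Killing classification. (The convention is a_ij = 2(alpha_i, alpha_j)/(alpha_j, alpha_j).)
The matrix has rank 5 with 2's on the diagonal. Reading the off-diagonal entries as Dynkin edges (a single edge where a_ij = a_ji = -1; a double or triple edge where a_ij * a_ji = 2 or 3), the diagram is a chain of 5 nodes with a double edge at one end; the terminal node there is the unique short simple root (B_5). One simple-root ordering that puts it in standard form is (alpha_4, alpha_2, alpha_3, alpha_1, alpha_5). So the algebra is type B_5, i.e. so(11).

type B_5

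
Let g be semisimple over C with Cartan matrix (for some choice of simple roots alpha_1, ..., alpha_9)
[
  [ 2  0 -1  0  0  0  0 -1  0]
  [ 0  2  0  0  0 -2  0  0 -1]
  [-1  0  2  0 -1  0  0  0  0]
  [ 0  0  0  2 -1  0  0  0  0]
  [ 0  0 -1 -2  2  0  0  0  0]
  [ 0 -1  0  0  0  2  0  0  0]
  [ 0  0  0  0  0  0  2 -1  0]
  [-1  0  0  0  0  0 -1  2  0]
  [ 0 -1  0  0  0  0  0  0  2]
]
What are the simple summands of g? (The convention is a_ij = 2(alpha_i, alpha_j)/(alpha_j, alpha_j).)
B_3 (so(7)) + B_6 (so(13))

The diagram associated to this matrix has two connected components: the simple roots {alpha_2, alpha_6, alpha_9} form a chain of 3 nodes with a double edge at one end; the terminal node there is the unique short simple root (B_3), and {alpha_1, alpha_3, alpha_4, alpha_5, alpha_7, alpha_8} form a chain of 6 nodes with a double edge at one end; the terminal node there is the unique short simple root (B_6). A semisimple Lie algebra decomposes uniquely as the direct sum of simple ideals, one per connected component of its Dynkin diagram, so g ≅ B_3 ⊕ B_6 (dimension 21 + 78 = 99).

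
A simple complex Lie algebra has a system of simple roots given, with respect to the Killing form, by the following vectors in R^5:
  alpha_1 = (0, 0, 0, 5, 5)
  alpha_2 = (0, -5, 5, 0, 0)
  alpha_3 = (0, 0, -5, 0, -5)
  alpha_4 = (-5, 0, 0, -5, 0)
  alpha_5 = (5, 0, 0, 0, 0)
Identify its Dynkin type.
Compute the Cartan integers a_ij = 2(alpha_i, alpha_j)/(alpha_j, alpha_j); the resulting 5x5 Cartan matrix is
[[2, 0, -1, -1, 0], [0, 2, -1, 0, 0], [-1, -1, 2, 0, 0], [-1, 0, 0, 2, -2], [0, 0, 0, -1, 2]].
The roots have two lengths (squared-length ratio 2:1); the short ones are alpha_{5}. The associated Dynkin diagram is a chain of 5 nodes with a double edge at one end; the terminal node there is the unique short simple root (B_5), so the type is B_5 (the algebra so(11)).

B_5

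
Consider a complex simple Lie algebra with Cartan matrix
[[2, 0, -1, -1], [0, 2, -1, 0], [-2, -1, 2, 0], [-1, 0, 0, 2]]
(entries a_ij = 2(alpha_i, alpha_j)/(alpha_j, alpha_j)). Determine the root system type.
F4

The matrix has rank 4 with 2's on the diagonal. Reading the off-diagonal entries as Dynkin edges (a single edge where a_ij = a_ji = -1; a double or triple edge where a_ij * a_ji = 2 or 3), the diagram is a chain of 4 nodes with a double edge between the middle two (F_4). One simple-root ordering that puts it in standard form is (alpha_2, alpha_3, alpha_1, alpha_4). So the algebra is type F_4.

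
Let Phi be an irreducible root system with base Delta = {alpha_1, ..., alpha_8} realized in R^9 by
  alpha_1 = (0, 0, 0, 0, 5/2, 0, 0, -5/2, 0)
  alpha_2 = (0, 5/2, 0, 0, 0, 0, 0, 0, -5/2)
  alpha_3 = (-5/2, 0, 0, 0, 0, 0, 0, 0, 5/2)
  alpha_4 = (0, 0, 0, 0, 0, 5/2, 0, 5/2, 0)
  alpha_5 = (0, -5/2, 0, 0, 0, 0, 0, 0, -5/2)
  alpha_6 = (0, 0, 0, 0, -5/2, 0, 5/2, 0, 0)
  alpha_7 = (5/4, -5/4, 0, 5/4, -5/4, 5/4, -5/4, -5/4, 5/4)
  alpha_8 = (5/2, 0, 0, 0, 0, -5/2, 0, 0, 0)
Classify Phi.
E_8

Compute the Cartan integers a_ij = 2(alpha_i, alpha_j)/(alpha_j, alpha_j); the resulting 8x8 Cartan matrix is
[[2, 0, 0, -1, 0, -1, 0, 0], [0, 2, -1, 0, 0, 0, -1, 0], [0, -1, 2, 0, -1, 0, 0, -1], [-1, 0, 0, 2, 0, 0, 0, -1], [0, 0, -1, 0, 2, 0, 0, 0], [-1, 0, 0, 0, 0, 2, 0, 0], [0, -1, 0, 0, 0, 0, 2, 0], [0, 0, -1, -1, 0, 0, 0, 2]].
All simple roots have the same length, so the diagram is simply laced. The associated Dynkin diagram is a chain of 7 nodes with one extra node attached to the third node from one end (E_8), so the type is E_8.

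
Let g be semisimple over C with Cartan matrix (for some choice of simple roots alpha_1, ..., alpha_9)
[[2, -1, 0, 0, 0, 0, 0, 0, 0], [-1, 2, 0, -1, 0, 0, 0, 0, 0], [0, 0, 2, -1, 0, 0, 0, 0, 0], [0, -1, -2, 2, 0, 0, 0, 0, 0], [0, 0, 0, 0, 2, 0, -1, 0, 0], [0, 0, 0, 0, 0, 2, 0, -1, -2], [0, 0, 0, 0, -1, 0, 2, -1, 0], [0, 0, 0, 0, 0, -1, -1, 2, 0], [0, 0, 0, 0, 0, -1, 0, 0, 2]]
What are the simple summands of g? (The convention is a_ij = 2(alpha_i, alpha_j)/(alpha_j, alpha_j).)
type B_4 ⊕ type B_5

The diagram associated to this matrix has two connected components: the simple roots {alpha_1, alpha_2, alpha_3, alpha_4} form a chain of 4 nodes with a double edge at one end; the terminal node there is the unique short simple root (B_4), and {alpha_5, alpha_6, alpha_7, alpha_8, alpha_9} form a chain of 5 nodes with a double edge at one end; the terminal node there is the unique short simple root (B_5). A semisimple Lie algebra decomposes uniquely as the direct sum of simple ideals, one per connected component of its Dynkin diagram, so g ≅ B_4 ⊕ B_5 (dimension 36 + 55 = 91).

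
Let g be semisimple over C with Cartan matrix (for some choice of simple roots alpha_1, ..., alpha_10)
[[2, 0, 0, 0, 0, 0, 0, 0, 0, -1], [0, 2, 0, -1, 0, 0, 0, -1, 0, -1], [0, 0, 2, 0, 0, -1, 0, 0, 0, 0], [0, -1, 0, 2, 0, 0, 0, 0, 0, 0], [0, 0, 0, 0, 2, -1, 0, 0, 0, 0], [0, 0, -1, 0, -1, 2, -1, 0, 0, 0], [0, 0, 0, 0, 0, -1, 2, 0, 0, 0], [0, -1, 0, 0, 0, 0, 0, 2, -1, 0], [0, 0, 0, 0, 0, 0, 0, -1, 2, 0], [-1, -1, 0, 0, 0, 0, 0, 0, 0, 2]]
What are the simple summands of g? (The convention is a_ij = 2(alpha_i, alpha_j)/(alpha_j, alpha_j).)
D_4 (so(8)) ⊕ E_6

The diagram associated to this matrix has two connected components: the simple roots {alpha_3, alpha_5, alpha_6, alpha_7} form a chain of 2 nodes with a fork of two nodes at one end (D_4), and {alpha_1, alpha_2, alpha_4, alpha_8, alpha_9, alpha_10} form a chain of 5 nodes with one extra node attached to the third node from one end (E_6). A semisimple Lie algebra decomposes uniquely as the direct sum of simple ideals, one per connected component of its Dynkin diagram, so g ≅ D_4 ⊕ E_6 (dimension 28 + 78 = 106).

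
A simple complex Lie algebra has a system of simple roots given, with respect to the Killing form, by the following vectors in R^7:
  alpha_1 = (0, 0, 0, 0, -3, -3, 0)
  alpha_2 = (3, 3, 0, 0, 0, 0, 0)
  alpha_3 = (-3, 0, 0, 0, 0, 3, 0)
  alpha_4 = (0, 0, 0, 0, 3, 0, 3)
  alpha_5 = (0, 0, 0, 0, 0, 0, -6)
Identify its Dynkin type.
C5

Compute the Cartan integers a_ij = 2(alpha_i, alpha_j)/(alpha_j, alpha_j); the resulting 5x5 Cartan matrix is
[[2, 0, -1, -1, 0], [0, 2, -1, 0, 0], [-1, -1, 2, 0, 0], [-1, 0, 0, 2, -1], [0, 0, 0, -2, 2]].
The roots have two lengths (squared-length ratio 2:1); the short ones are alpha_{1,2,3,4}. The associated Dynkin diagram is a chain of 5 nodes with a double edge at one end; the terminal node there is the unique long simple root (C_5), so the type is C_5 (the algebra sp(10)).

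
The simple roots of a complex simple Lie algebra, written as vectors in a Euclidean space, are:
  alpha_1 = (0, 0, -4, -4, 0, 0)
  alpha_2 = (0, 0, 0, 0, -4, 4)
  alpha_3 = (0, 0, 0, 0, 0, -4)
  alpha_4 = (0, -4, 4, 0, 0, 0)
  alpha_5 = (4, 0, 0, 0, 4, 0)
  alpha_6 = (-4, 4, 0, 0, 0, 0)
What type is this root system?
Compute the Cartan integers a_ij = 2(alpha_i, alpha_j)/(alpha_j, alpha_j); the resulting 6x6 Cartan matrix is
[[2, 0, 0, -1, 0, 0], [0, 2, -2, 0, -1, 0], [0, -1, 2, 0, 0, 0], [-1, 0, 0, 2, 0, -1], [0, -1, 0, 0, 2, -1], [0, 0, 0, -1, -1, 2]].
The roots have two lengths (squared-length ratio 2:1); the short ones are alpha_{3}. The associated Dynkin diagram is a chain of 6 nodes with a double edge at one end; the terminal node there is the unique short simple root (B_6), so the type is B_6 (the algebra so(13)).

B_6 (so(13))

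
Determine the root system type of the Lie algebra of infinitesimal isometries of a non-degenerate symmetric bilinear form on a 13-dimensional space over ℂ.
B_6

This is so(13) with 13 odd, which has dimension 13(13-1)/2 = 78 and rank (13-1)/2 = 6. In the classification of classical Lie algebras, the orthogonal algebra so(2n+1) in an odd number of variables has type B_n; here n = 6, so the Dynkin diagram is a chain of 6 nodes with a double edge at one end; the terminal node there is the unique short simple root (B_6). Hence the type is B_6.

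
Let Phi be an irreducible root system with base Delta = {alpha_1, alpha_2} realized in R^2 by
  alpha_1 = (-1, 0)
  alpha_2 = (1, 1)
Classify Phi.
Compute the Cartan integers a_ij = 2(alpha_i, alpha_j)/(alpha_j, alpha_j); the resulting 2x2 Cartan matrix is
[[2, -1], [-2, 2]].
The roots have two lengths (squared-length ratio 2:1); the short ones are alpha_{1}. The associated Dynkin diagram is a chain of 2 nodes with a double edge at one end; the terminal node there is the unique short simple root (B_2), so the type is B_2 (the algebra so(5)).

B_2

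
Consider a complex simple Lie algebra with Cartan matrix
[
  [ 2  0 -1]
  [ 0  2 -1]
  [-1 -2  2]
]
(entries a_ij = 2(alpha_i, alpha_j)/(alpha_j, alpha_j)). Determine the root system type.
The matrix has rank 3 with 2's on the diagonal. Reading the off-diagonal entries as Dynkin edges (a single edge where a_ij = a_ji = -1; a double or triple edge where a_ij * a_ji = 2 or 3), the diagram is a chain of 3 nodes with a double edge at one end; the terminal node there is the unique short simple root (B_3). One simple-root ordering that puts it in standard form is (alpha_1, alpha_3, alpha_2). So the algebra is type B_3, i.e. so(7).

B3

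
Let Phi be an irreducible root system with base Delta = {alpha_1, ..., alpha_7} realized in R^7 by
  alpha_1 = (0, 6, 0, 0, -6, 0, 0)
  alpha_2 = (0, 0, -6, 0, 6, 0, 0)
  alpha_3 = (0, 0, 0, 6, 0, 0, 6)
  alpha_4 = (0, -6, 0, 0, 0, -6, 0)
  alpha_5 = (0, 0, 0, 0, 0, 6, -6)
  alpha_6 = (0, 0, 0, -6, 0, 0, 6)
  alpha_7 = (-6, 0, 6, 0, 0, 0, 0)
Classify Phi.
D_7

Compute the Cartan integers a_ij = 2(alpha_i, alpha_j)/(alpha_j, alpha_j); the resulting 7x7 Cartan matrix is
[[2, -1, 0, -1, 0, 0, 0], [-1, 2, 0, 0, 0, 0, -1], [0, 0, 2, 0, -1, 0, 0], [-1, 0, 0, 2, -1, 0, 0], [0, 0, -1, -1, 2, -1, 0], [0, 0, 0, 0, -1, 2, 0], [0, -1, 0, 0, 0, 0, 2]].
All simple roots have the same length, so the diagram is simply laced. The associated Dynkin diagram is a chain of 5 nodes with a fork of two nodes at one end (D_7), so the type is D_7 (the algebra so(14)).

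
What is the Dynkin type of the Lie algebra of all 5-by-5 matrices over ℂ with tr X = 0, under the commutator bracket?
This is sl(5), which has dimension 5^2 - 1 = 24 and rank 5 - 1 = 4 (a Cartan subalgebra is the diagonal traceless matrices). In the classification of classical Lie algebras, the special linear algebra sl(n+1) has type A_n; here n = 4, so the Dynkin diagram is a chain of 4 nodes with single edges (A_4). Hence the type is A_4.

A_4 (sl(5))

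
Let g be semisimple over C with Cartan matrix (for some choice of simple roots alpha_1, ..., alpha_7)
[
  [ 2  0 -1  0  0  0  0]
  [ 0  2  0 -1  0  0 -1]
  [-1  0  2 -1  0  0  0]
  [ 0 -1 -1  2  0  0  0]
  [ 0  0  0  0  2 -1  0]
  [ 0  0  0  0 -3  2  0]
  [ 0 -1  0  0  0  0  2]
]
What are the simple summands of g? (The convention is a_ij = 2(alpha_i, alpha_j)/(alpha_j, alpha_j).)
The diagram associated to this matrix has two connected components: the simple roots {alpha_1, alpha_2, alpha_3, alpha_4, alpha_7} form a chain of 5 nodes with single edges (A_5), and {alpha_5, alpha_6} form two nodes joined by a triple edge (G_2). A semisimple Lie algebra decomposes uniquely as the direct sum of simple ideals, one per connected component of its Dynkin diagram, so g ≅ A_5 ⊕ G_2 (dimension 35 + 14 = 49).

A_5 ⊕ G_2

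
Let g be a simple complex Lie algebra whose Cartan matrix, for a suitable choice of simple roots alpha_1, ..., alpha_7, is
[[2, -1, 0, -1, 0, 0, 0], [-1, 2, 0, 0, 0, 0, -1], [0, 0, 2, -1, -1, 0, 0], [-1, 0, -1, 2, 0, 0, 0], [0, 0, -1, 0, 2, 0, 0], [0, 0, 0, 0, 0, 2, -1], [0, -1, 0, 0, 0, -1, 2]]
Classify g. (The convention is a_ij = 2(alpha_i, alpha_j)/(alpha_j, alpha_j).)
A_7 (sl(8))

The matrix has rank 7 with 2's on the diagonal. Reading the off-diagonal entries as Dynkin edges (a single edge where a_ij = a_ji = -1; a double or triple edge where a_ij * a_ji = 2 or 3), the diagram is a chain of 7 nodes with single edges (A_7). One simple-root ordering that puts it in standard form is (alpha_5, alpha_3, alpha_4, alpha_1, alpha_2, alpha_7, alpha_6). So the algebra is type A_7, i.e. sl(8).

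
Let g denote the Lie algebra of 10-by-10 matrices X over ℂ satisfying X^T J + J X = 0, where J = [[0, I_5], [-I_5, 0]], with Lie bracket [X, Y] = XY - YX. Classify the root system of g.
This is sp(10), which has dimension 10(10+1)/2 = 55 and rank 10/2 = 5. In the classification of classical Lie algebras, the symplectic algebra sp(2n) has type C_n; here n = 5, so the Dynkin diagram is a chain of 5 nodes with a double edge at one end; the terminal node there is the unique long simple root (C_5). Hence the type is C_5.

C5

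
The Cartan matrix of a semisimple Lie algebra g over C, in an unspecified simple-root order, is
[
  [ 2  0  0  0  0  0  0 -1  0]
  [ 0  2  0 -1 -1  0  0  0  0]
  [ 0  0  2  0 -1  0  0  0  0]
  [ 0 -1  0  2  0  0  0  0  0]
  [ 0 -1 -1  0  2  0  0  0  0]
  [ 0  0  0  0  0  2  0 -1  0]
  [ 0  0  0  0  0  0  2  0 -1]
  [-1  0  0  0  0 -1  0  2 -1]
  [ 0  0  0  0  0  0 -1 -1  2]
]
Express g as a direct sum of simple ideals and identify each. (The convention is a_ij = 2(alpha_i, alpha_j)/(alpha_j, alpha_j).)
A_4 ⊕ D_5

The diagram associated to this matrix has two connected components: the simple roots {alpha_2, alpha_3, alpha_4, alpha_5} form a chain of 4 nodes with single edges (A_4), and {alpha_1, alpha_6, alpha_7, alpha_8, alpha_9} form a chain of 3 nodes with a fork of two nodes at one end (D_5). A semisimple Lie algebra decomposes uniquely as the direct sum of simple ideals, one per connected component of its Dynkin diagram, so g ≅ A_4 ⊕ D_5 (dimension 24 + 45 = 69).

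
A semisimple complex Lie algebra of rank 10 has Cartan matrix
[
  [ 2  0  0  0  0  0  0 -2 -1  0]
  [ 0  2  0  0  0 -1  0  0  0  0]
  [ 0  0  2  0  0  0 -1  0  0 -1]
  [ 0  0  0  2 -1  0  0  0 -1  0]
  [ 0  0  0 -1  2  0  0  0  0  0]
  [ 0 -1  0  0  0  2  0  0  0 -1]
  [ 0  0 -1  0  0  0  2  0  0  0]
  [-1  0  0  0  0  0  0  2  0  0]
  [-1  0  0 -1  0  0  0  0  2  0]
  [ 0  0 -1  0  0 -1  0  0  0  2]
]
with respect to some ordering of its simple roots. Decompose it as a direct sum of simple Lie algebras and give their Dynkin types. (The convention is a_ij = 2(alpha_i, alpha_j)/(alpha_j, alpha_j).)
The diagram associated to this matrix has two connected components: the simple roots {alpha_2, alpha_3, alpha_6, alpha_7, alpha_10} form a chain of 5 nodes with single edges (A_5), and {alpha_1, alpha_4, alpha_5, alpha_8, alpha_9} form a chain of 5 nodes with a double edge at one end; the terminal node there is the unique short simple root (B_5). A semisimple Lie algebra decomposes uniquely as the direct sum of simple ideals, one per connected component of its Dynkin diagram, so g ≅ A_5 ⊕ B_5 (dimension 35 + 55 = 90).

type A_5 ⊕ type B_5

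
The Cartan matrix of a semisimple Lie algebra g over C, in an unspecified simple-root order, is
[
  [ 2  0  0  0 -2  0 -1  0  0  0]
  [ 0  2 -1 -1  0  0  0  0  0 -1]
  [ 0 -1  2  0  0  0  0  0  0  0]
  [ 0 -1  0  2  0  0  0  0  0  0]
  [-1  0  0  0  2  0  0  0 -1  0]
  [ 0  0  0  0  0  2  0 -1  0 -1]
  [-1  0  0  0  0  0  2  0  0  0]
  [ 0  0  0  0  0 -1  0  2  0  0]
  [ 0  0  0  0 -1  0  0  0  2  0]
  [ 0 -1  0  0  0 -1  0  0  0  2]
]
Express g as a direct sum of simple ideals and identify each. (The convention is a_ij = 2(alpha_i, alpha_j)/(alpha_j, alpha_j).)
The diagram associated to this matrix has two connected components: the simple roots {alpha_2, alpha_3, alpha_4, alpha_6, alpha_8, alpha_10} form a chain of 4 nodes with a fork of two nodes at one end (D_6), and {alpha_1, alpha_5, alpha_7, alpha_9} form a chain of 4 nodes with a double edge between the middle two (F_4). A semisimple Lie algebra decomposes uniquely as the direct sum of simple ideals, one per connected component of its Dynkin diagram, so g ≅ D_6 ⊕ F_4 (dimension 66 + 52 = 118).

type D_6 + type F_4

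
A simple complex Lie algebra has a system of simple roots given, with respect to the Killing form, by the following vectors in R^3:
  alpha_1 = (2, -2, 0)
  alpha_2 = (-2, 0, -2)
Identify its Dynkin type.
A_2 (sl(3))

Compute the Cartan integers a_ij = 2(alpha_i, alpha_j)/(alpha_j, alpha_j); the resulting 2x2 Cartan matrix is
[[2, -1], [-1, 2]].
All simple roots have the same length, so the diagram is simply laced. The associated Dynkin diagram is a chain of 2 nodes with single edges (A_2), so the type is A_2 (the algebra sl(3)).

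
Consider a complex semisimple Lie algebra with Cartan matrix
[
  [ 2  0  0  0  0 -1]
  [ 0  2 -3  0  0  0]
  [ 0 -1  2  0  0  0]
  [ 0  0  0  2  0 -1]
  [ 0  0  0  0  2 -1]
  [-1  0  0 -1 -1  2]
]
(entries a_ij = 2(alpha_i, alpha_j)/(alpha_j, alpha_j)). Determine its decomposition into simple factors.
type D_4 ⊕ type G_2

The diagram associated to this matrix has two connected components: the simple roots {alpha_1, alpha_4, alpha_5, alpha_6} form a chain of 2 nodes with a fork of two nodes at one end (D_4), and {alpha_2, alpha_3} form two nodes joined by a triple edge (G_2). A semisimple Lie algebra decomposes uniquely as the direct sum of simple ideals, one per connected component of its Dynkin diagram, so g ≅ D_4 ⊕ G_2 (dimension 28 + 14 = 42).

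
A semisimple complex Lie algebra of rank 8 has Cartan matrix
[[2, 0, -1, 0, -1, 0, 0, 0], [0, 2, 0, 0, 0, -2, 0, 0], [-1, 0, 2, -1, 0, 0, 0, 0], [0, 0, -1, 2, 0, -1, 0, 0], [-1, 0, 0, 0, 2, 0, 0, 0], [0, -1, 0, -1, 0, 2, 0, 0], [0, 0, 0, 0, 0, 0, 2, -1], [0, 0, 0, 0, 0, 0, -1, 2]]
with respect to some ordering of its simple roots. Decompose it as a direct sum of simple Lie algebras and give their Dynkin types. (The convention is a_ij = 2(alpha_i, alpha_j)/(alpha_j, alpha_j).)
A_2 (sl(3)) ⊕ C_6 (sp(12))

The diagram associated to this matrix has two connected components: the simple roots {alpha_7, alpha_8} form a chain of 2 nodes with single edges (A_2), and {alpha_1, alpha_2, alpha_3, alpha_4, alpha_5, alpha_6} form a chain of 6 nodes with a double edge at one end; the terminal node there is the unique long simple root (C_6). A semisimple Lie algebra decomposes uniquely as the direct sum of simple ideals, one per connected component of its Dynkin diagram, so g ≅ A_2 ⊕ C_6 (dimension 8 + 78 = 86).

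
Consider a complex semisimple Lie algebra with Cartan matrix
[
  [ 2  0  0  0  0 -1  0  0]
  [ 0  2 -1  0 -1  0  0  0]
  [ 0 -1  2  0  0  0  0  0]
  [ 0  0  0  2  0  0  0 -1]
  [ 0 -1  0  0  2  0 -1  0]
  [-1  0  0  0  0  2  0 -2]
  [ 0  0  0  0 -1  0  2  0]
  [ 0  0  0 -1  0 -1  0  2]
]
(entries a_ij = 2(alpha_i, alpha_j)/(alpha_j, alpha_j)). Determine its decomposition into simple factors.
The diagram associated to this matrix has two connected components: the simple roots {alpha_2, alpha_3, alpha_5, alpha_7} form a chain of 4 nodes with single edges (A_4), and {alpha_1, alpha_4, alpha_6, alpha_8} form a chain of 4 nodes with a double edge between the middle two (F_4). A semisimple Lie algebra decomposes uniquely as the direct sum of simple ideals, one per connected component of its Dynkin diagram, so g ≅ A_4 ⊕ F_4 (dimension 24 + 52 = 76).

A_4 + F_4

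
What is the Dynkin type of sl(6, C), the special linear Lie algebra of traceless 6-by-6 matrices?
A5

This is sl(6), which has dimension 6^2 - 1 = 35 and rank 6 - 1 = 5 (a Cartan subalgebra is the diagonal traceless matrices). In the classification of classical Lie algebras, the special linear algebra sl(n+1) has type A_n; here n = 5, so the Dynkin diagram is a chain of 5 nodes with single edges (A_5). Hence the type is A_5.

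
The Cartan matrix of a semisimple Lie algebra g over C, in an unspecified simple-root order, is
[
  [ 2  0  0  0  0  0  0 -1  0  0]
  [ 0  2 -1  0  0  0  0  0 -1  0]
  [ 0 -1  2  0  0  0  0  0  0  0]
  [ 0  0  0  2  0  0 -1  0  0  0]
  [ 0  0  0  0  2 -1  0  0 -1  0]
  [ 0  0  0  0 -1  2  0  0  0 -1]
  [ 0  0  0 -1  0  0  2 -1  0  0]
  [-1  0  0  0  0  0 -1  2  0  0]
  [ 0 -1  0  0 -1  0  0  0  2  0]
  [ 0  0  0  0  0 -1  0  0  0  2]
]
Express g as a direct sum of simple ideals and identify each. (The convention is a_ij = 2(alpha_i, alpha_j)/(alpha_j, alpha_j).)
A_4 (sl(5)) ⊕ A_6 (sl(7))

The diagram associated to this matrix has two connected components: the simple roots {alpha_1, alpha_4, alpha_7, alpha_8} form a chain of 4 nodes with single edges (A_4), and {alpha_2, alpha_3, alpha_5, alpha_6, alpha_9, alpha_10} form a chain of 6 nodes with single edges (A_6). A semisimple Lie algebra decomposes uniquely as the direct sum of simple ideals, one per connected component of its Dynkin diagram, so g ≅ A_4 ⊕ A_6 (dimension 24 + 48 = 72).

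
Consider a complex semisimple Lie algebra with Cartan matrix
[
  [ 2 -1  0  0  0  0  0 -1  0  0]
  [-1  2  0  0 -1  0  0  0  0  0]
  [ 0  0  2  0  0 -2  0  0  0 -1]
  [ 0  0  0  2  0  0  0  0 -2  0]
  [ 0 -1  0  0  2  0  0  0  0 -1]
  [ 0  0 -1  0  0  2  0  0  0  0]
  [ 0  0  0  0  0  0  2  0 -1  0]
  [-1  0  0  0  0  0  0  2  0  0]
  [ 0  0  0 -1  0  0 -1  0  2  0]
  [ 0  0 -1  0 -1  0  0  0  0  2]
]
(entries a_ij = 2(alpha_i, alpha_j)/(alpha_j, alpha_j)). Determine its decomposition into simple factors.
The diagram associated to this matrix has two connected components: the simple roots {alpha_1, alpha_2, alpha_3, alpha_5, alpha_6, alpha_8, alpha_10} form a chain of 7 nodes with a double edge at one end; the terminal node there is the unique short simple root (B_7), and {alpha_4, alpha_7, alpha_9} form a chain of 3 nodes with a double edge at one end; the terminal node there is the unique long simple root (C_3). A semisimple Lie algebra decomposes uniquely as the direct sum of simple ideals, one per connected component of its Dynkin diagram, so g ≅ B_7 ⊕ C_3 (dimension 105 + 21 = 126).

B_7 (so(15)) ⊕ C_3 (sp(6))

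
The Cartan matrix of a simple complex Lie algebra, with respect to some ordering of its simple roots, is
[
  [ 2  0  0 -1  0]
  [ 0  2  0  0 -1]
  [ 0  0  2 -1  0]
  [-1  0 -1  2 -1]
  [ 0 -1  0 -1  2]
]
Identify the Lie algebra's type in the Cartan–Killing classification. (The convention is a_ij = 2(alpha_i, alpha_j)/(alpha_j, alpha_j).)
type D_5

The matrix has rank 5 with 2's on the diagonal. Reading the off-diagonal entries as Dynkin edges (a single edge where a_ij = a_ji = -1; a double or triple edge where a_ij * a_ji = 2 or 3), the diagram is a chain of 3 nodes with a fork of two nodes at one end (D_5). One simple-root ordering that puts it in standard form is (alpha_2, alpha_5, alpha_4, alpha_1, alpha_3). So the algebra is type D_5, i.e. so(10).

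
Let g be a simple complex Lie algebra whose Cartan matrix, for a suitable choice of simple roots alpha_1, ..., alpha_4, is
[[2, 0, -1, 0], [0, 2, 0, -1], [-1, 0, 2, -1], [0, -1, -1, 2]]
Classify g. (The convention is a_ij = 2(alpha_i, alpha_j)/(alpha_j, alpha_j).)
A_4

The matrix has rank 4 with 2's on the diagonal. Reading the off-diagonal entries as Dynkin edges (a single edge where a_ij = a_ji = -1; a double or triple edge where a_ij * a_ji = 2 or 3), the diagram is a chain of 4 nodes with single edges (A_4). One simple-root ordering that puts it in standard form is (alpha_1, alpha_3, alpha_4, alpha_2). So the algebra is type A_4, i.e. sl(5).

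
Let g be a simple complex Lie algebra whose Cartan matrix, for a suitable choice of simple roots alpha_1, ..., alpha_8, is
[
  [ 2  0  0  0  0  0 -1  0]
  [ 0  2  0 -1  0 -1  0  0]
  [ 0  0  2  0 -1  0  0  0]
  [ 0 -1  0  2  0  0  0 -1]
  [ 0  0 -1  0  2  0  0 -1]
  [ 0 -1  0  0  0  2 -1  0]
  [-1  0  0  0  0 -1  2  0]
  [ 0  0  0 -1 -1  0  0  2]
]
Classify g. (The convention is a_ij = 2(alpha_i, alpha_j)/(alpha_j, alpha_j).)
A8

The matrix has rank 8 with 2's on the diagonal. Reading the off-diagonal entries as Dynkin edges (a single edge where a_ij = a_ji = -1; a double or triple edge where a_ij * a_ji = 2 or 3), the diagram is a chain of 8 nodes with single edges (A_8). One simple-root ordering that puts it in standard form is (alpha_3, alpha_5, alpha_8, alpha_4, alpha_2, alpha_6, alpha_7, alpha_1). So the algebra is type A_8, i.e. sl(9).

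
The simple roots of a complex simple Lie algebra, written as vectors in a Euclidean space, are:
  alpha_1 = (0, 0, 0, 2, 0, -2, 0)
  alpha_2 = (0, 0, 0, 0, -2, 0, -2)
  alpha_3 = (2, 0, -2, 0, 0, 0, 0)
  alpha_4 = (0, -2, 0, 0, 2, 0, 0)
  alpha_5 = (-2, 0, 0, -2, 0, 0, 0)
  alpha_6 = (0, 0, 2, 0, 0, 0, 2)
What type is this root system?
Compute the Cartan integers a_ij = 2(alpha_i, alpha_j)/(alpha_j, alpha_j); the resulting 6x6 Cartan matrix is
[[2, 0, 0, 0, -1, 0], [0, 2, 0, -1, 0, -1], [0, 0, 2, 0, -1, -1], [0, -1, 0, 2, 0, 0], [-1, 0, -1, 0, 2, 0], [0, -1, -1, 0, 0, 2]].
All simple roots have the same length, so the diagram is simply laced. The associated Dynkin diagram is a chain of 6 nodes with single edges (A_6), so the type is A_6 (the algebra sl(7)).

A_6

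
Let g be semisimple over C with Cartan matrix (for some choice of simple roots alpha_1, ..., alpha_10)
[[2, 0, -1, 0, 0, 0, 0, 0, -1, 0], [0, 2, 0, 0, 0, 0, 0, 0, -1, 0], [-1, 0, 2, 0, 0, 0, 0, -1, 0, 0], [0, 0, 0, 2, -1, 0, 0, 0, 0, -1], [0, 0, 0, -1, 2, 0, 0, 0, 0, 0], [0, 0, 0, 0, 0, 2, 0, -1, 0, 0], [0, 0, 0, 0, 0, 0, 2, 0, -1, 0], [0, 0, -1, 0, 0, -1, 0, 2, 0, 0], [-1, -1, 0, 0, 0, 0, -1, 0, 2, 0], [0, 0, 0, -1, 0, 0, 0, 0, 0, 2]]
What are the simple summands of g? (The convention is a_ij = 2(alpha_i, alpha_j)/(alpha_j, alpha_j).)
A_3 ⊕ D_7

The diagram associated to this matrix has two connected components: the simple roots {alpha_4, alpha_5, alpha_10} form a chain of 3 nodes with single edges (A_3), and {alpha_1, alpha_2, alpha_3, alpha_6, alpha_7, alpha_8, alpha_9} form a chain of 5 nodes with a fork of two nodes at one end (D_7). A semisimple Lie algebra decomposes uniquely as the direct sum of simple ideals, one per connected component of its Dynkin diagram, so g ≅ A_3 ⊕ D_7 (dimension 15 + 91 = 106).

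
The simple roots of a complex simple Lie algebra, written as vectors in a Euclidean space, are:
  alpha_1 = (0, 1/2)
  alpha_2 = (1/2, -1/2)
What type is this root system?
Compute the Cartan integers a_ij = 2(alpha_i, alpha_j)/(alpha_j, alpha_j); the resulting 2x2 Cartan matrix is
[[2, -1], [-2, 2]].
The roots have two lengths (squared-length ratio 2:1); the short ones are alpha_{1}. The associated Dynkin diagram is a chain of 2 nodes with a double edge at one end; the terminal node there is the unique short simple root (B_2), so the type is B_2 (the algebra so(5)).

B_2 (so(5))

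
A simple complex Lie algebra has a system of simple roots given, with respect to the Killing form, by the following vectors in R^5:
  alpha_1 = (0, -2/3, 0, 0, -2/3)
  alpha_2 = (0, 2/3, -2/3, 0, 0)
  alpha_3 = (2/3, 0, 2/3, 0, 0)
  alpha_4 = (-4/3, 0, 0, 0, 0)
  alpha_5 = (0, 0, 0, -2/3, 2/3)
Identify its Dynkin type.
C5

Compute the Cartan integers a_ij = 2(alpha_i, alpha_j)/(alpha_j, alpha_j); the resulting 5x5 Cartan matrix is
[[2, -1, 0, 0, -1], [-1, 2, -1, 0, 0], [0, -1, 2, -1, 0], [0, 0, -2, 2, 0], [-1, 0, 0, 0, 2]].
The roots have two lengths (squared-length ratio 2:1); the short ones are alpha_{1,2,3,5}. The associated Dynkin diagram is a chain of 5 nodes with a double edge at one end; the terminal node there is the unique long simple root (C_5), so the type is C_5 (the algebra sp(10)).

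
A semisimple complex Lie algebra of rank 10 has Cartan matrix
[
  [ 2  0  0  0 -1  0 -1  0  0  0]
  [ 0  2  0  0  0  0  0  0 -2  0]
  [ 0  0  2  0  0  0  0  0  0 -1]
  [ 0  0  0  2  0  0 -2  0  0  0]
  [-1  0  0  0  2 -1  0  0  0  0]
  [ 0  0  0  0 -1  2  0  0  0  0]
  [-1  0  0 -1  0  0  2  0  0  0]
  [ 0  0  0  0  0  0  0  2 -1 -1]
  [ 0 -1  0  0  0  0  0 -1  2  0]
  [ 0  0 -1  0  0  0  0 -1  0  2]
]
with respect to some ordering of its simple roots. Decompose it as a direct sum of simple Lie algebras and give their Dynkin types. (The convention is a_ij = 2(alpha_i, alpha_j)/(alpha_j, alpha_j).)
C_5 (sp(10)) + C_5 (sp(10))

The diagram associated to this matrix has two connected components: the simple roots {alpha_2, alpha_3, alpha_8, alpha_9, alpha_10} form a chain of 5 nodes with a double edge at one end; the terminal node there is the unique long simple root (C_5), and {alpha_1, alpha_4, alpha_5, alpha_6, alpha_7} form a chain of 5 nodes with a double edge at one end; the terminal node there is the unique long simple root (C_5). A semisimple Lie algebra decomposes uniquely as the direct sum of simple ideals, one per connected component of its Dynkin diagram, so g ≅ C_5 ⊕ C_5 (dimension 55 + 55 = 110).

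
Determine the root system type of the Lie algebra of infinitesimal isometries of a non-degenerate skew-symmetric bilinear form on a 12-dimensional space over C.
C_6 (sp(12))

This is sp(12), which has dimension 12(12+1)/2 = 78 and rank 12/2 = 6. In the classification of classical Lie algebras, the symplectic algebra sp(2n) has type C_n; here n = 6, so the Dynkin diagram is a chain of 6 nodes with a double edge at one end; the terminal node there is the unique long simple root (C_6). Hence the type is C_6.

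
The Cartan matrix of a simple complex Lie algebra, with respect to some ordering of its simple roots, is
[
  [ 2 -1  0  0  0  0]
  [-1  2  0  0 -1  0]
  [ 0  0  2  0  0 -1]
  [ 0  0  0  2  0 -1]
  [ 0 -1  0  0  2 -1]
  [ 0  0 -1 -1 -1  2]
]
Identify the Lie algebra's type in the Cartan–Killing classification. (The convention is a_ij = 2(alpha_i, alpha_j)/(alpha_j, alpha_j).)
The matrix has rank 6 with 2's on the diagonal. Reading the off-diagonal entries as Dynkin edges (a single edge where a_ij = a_ji = -1; a double or triple edge where a_ij * a_ji = 2 or 3), the diagram is a chain of 4 nodes with a fork of two nodes at one end (D_6). One simple-root ordering that puts it in standard form is (alpha_1, alpha_2, alpha_5, alpha_6, alpha_3, alpha_4). So the algebra is type D_6, i.e. so(12).

D_6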